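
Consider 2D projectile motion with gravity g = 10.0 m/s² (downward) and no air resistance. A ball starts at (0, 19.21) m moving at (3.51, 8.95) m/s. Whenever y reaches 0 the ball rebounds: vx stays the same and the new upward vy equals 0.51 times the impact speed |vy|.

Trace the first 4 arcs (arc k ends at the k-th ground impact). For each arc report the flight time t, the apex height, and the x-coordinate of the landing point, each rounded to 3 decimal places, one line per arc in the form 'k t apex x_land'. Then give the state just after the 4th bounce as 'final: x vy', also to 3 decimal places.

Arc 1: start y=19.210, vy=8.950 → t=3.050, apex=23.215, x_land=10.705, impact vy=-21.548
  bounce: vy ← 0.51·21.548 = 10.989
Arc 2: start y=0.000, vy=10.989 → t=2.198, apex=6.038, x_land=18.419, impact vy=-10.989
  bounce: vy ← 0.51·10.989 = 5.605
Arc 3: start y=0.000, vy=5.605 → t=1.121, apex=1.571, x_land=22.354, impact vy=-5.605
  bounce: vy ← 0.51·5.605 = 2.858
Arc 4: start y=0.000, vy=2.858 → t=0.572, apex=0.409, x_land=24.360, impact vy=-2.858
  bounce: vy ← 0.51·2.858 = 1.458

1 3.050 23.215 10.705
2 2.198 6.038 18.419
3 1.121 1.571 22.354
4 0.572 0.409 24.360
final: 24.360 1.458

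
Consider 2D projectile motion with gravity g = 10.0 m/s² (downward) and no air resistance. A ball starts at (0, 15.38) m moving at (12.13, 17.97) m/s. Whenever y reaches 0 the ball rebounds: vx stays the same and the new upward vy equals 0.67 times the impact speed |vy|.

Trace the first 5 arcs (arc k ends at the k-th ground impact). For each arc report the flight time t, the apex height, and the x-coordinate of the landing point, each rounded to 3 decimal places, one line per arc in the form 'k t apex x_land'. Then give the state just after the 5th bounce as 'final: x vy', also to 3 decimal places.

1 4.308 31.526 52.256
2 3.365 14.152 93.071
3 2.254 6.353 120.417
4 1.510 2.852 138.738
5 1.012 1.280 151.014
final: 151.014 3.390

Arc 1: start y=15.380, vy=17.970 → t=4.308, apex=31.526, x_land=52.256, impact vy=-25.110
  bounce: vy ← 0.67·25.110 = 16.824
Arc 2: start y=0.000, vy=16.824 → t=3.365, apex=14.152, x_land=93.071, impact vy=-16.824
  bounce: vy ← 0.67·16.824 = 11.272
Arc 3: start y=0.000, vy=11.272 → t=2.254, apex=6.353, x_land=120.417, impact vy=-11.272
  bounce: vy ← 0.67·11.272 = 7.552
Arc 4: start y=0.000, vy=7.552 → t=1.510, apex=2.852, x_land=138.738, impact vy=-7.552
  bounce: vy ← 0.67·7.552 = 5.060
Arc 5: start y=0.000, vy=5.060 → t=1.012, apex=1.280, x_land=151.014, impact vy=-5.060
  bounce: vy ← 0.67·5.060 = 3.390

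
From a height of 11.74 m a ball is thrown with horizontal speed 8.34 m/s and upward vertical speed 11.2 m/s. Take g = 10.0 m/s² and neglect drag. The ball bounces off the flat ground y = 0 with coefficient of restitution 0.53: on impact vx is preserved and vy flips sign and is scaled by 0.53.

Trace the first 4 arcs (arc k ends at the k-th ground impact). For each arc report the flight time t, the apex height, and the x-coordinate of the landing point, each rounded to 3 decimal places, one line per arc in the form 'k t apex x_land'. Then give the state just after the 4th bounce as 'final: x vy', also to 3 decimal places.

1 3.018 18.012 25.170
2 2.012 5.060 41.949
3 1.066 1.421 50.842
4 0.565 0.399 55.555
final: 55.555 1.498

Arc 1: start y=11.740, vy=11.200 → t=3.018, apex=18.012, x_land=25.170, impact vy=-18.980
  bounce: vy ← 0.53·18.980 = 10.059
Arc 2: start y=0.000, vy=10.059 → t=2.012, apex=5.060, x_land=41.949, impact vy=-10.059
  bounce: vy ← 0.53·10.059 = 5.331
Arc 3: start y=0.000, vy=5.331 → t=1.066, apex=1.421, x_land=50.842, impact vy=-5.331
  bounce: vy ← 0.53·5.331 = 2.826
Arc 4: start y=0.000, vy=2.826 → t=0.565, apex=0.399, x_land=55.555, impact vy=-2.826
  bounce: vy ← 0.53·2.826 = 1.498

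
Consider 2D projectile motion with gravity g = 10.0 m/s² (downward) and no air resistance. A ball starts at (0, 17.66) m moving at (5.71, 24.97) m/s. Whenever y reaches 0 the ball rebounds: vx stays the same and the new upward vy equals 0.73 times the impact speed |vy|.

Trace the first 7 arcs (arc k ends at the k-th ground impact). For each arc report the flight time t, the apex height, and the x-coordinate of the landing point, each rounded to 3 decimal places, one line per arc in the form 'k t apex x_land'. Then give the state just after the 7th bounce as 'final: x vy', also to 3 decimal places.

1 5.622 48.835 32.103
2 4.563 26.024 58.157
3 3.331 13.868 77.176
4 2.432 7.390 91.060
5 1.775 3.938 101.195
6 1.296 2.099 108.594
7 0.946 1.118 113.995
final: 113.995 3.453

Arc 1: start y=17.660, vy=24.970 → t=5.622, apex=48.835, x_land=32.103, impact vy=-31.252
  bounce: vy ← 0.73·31.252 = 22.814
Arc 2: start y=0.000, vy=22.814 → t=4.563, apex=26.024, x_land=58.157, impact vy=-22.814
  bounce: vy ← 0.73·22.814 = 16.654
Arc 3: start y=0.000, vy=16.654 → t=3.331, apex=13.868, x_land=77.176, impact vy=-16.654
  bounce: vy ← 0.73·16.654 = 12.158
Arc 4: start y=0.000, vy=12.158 → t=2.432, apex=7.390, x_land=91.060, impact vy=-12.158
  bounce: vy ← 0.73·12.158 = 8.875
Arc 5: start y=0.000, vy=8.875 → t=1.775, apex=3.938, x_land=101.195, impact vy=-8.875
  bounce: vy ← 0.73·8.875 = 6.479
Arc 6: start y=0.000, vy=6.479 → t=1.296, apex=2.099, x_land=108.594, impact vy=-6.479
  bounce: vy ← 0.73·6.479 = 4.730
Arc 7: start y=0.000, vy=4.730 → t=0.946, apex=1.118, x_land=113.995, impact vy=-4.730
  bounce: vy ← 0.73·4.730 = 3.453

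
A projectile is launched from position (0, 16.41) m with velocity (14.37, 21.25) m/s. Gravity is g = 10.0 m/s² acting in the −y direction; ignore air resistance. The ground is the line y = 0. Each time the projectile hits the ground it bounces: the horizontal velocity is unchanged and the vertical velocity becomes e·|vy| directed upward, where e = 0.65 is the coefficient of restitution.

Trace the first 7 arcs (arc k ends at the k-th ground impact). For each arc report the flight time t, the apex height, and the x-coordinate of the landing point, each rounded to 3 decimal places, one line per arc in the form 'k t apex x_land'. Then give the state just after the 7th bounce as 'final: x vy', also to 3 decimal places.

Arc 1: start y=16.410, vy=21.250 → t=4.917, apex=38.988, x_land=70.663, impact vy=-27.924
  bounce: vy ← 0.65·27.924 = 18.151
Arc 2: start y=0.000, vy=18.151 → t=3.630, apex=16.472, x_land=122.829, impact vy=-18.151
  bounce: vy ← 0.65·18.151 = 11.798
Arc 3: start y=0.000, vy=11.798 → t=2.360, apex=6.960, x_land=156.736, impact vy=-11.798
  bounce: vy ← 0.65·11.798 = 7.669
Arc 4: start y=0.000, vy=7.669 → t=1.534, apex=2.940, x_land=178.776, impact vy=-7.669
  bounce: vy ← 0.65·7.669 = 4.985
Arc 5: start y=0.000, vy=4.985 → t=0.997, apex=1.242, x_land=193.102, impact vy=-4.985
  bounce: vy ← 0.65·4.985 = 3.240
Arc 6: start y=0.000, vy=3.240 → t=0.648, apex=0.525, x_land=202.414, impact vy=-3.240
  bounce: vy ← 0.65·3.240 = 2.106
Arc 7: start y=0.000, vy=2.106 → t=0.421, apex=0.222, x_land=208.466, impact vy=-2.106
  bounce: vy ← 0.65·2.106 = 1.369

1 4.917 38.988 70.663
2 3.630 16.472 122.829
3 2.360 6.960 156.736
4 1.534 2.940 178.776
5 0.997 1.242 193.102
6 0.648 0.525 202.414
7 0.421 0.222 208.466
final: 208.466 1.369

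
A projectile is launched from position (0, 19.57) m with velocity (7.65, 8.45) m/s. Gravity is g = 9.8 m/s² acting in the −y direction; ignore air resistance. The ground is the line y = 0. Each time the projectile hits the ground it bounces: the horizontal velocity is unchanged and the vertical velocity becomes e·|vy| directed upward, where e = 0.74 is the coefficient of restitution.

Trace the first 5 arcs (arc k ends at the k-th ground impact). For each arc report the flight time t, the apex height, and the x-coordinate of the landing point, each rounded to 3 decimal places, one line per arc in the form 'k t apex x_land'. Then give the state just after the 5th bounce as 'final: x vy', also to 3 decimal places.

Arc 1: start y=19.570, vy=8.450 → t=3.039, apex=23.213, x_land=23.247, impact vy=-21.330
  bounce: vy ← 0.74·21.330 = 15.784
Arc 2: start y=0.000, vy=15.784 → t=3.221, apex=12.711, x_land=47.890, impact vy=-15.784
  bounce: vy ← 0.74·15.784 = 11.680
Arc 3: start y=0.000, vy=11.680 → t=2.384, apex=6.961, x_land=66.125, impact vy=-11.680
  bounce: vy ← 0.74·11.680 = 8.643
Arc 4: start y=0.000, vy=8.643 → t=1.764, apex=3.812, x_land=79.620, impact vy=-8.643
  bounce: vy ← 0.74·8.643 = 6.396
Arc 5: start y=0.000, vy=6.396 → t=1.305, apex=2.087, x_land=89.606, impact vy=-6.396
  bounce: vy ← 0.74·6.396 = 4.733

1 3.039 23.213 23.247
2 3.221 12.711 47.890
3 2.384 6.961 66.125
4 1.764 3.812 79.620
5 1.305 2.087 89.606
final: 89.606 4.733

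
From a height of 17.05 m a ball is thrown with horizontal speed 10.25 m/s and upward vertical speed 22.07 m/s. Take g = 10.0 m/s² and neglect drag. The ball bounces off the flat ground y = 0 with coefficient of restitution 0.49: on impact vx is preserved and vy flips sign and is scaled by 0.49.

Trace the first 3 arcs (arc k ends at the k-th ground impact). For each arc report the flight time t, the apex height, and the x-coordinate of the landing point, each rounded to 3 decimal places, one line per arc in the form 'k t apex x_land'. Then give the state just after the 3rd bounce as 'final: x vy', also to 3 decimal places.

Arc 1: start y=17.050, vy=22.070 → t=5.085, apex=41.404, x_land=52.118, impact vy=-28.776
  bounce: vy ← 0.49·28.776 = 14.100
Arc 2: start y=0.000, vy=14.100 → t=2.820, apex=9.941, x_land=81.024, impact vy=-14.100
  bounce: vy ← 0.49·14.100 = 6.909
Arc 3: start y=0.000, vy=6.909 → t=1.382, apex=2.387, x_land=95.188, impact vy=-6.909
  bounce: vy ← 0.49·6.909 = 3.386

1 5.085 41.404 52.118
2 2.820 9.941 81.024
3 1.382 2.387 95.188
final: 95.188 3.386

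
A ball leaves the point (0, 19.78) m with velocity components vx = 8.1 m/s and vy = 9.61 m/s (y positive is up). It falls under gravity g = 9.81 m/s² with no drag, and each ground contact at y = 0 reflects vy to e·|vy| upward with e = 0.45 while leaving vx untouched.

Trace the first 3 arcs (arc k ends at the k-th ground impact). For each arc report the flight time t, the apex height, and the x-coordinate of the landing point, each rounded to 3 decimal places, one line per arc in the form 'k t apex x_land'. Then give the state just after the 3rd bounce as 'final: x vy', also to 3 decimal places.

Arc 1: start y=19.780, vy=9.610 → t=3.214, apex=24.487, x_land=26.033, impact vy=-21.919
  bounce: vy ← 0.45·21.919 = 9.863
Arc 2: start y=0.000, vy=9.863 → t=2.011, apex=4.959, x_land=42.321, impact vy=-9.863
  bounce: vy ← 0.45·9.863 = 4.439
Arc 3: start y=0.000, vy=4.439 → t=0.905, apex=1.004, x_land=49.651, impact vy=-4.439
  bounce: vy ← 0.45·4.439 = 1.997

1 3.214 24.487 26.033
2 2.011 4.959 42.321
3 0.905 1.004 49.651
final: 49.651 1.997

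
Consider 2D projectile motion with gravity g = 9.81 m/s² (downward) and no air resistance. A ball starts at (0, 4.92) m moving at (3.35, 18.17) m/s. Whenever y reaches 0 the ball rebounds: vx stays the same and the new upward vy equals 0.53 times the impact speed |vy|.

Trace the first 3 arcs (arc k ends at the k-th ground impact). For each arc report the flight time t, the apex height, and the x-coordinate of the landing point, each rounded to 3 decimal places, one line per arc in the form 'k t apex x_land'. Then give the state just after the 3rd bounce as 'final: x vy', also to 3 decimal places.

Arc 1: start y=4.920, vy=18.170 → t=3.958, apex=21.747, x_land=13.259, impact vy=-20.656
  bounce: vy ← 0.53·20.656 = 10.948
Arc 2: start y=0.000, vy=10.948 → t=2.232, apex=6.109, x_land=20.736, impact vy=-10.948
  bounce: vy ← 0.53·10.948 = 5.802
Arc 3: start y=0.000, vy=5.802 → t=1.183, apex=1.716, x_land=24.699, impact vy=-5.802
  bounce: vy ← 0.53·5.802 = 3.075

1 3.958 21.747 13.259
2 2.232 6.109 20.736
3 1.183 1.716 24.699
final: 24.699 3.075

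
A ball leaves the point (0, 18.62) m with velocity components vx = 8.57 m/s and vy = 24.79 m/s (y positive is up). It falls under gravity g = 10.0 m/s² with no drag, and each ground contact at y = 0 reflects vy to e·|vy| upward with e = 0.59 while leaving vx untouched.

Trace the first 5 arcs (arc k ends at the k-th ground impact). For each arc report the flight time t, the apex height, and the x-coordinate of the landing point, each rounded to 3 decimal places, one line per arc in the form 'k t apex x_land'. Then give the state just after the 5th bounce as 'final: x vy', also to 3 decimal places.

1 5.621 49.347 48.168
2 3.707 17.178 79.938
3 2.187 5.980 98.682
4 1.290 2.081 109.741
5 0.761 0.725 116.265
final: 116.265 2.246

Arc 1: start y=18.620, vy=24.790 → t=5.621, apex=49.347, x_land=48.168, impact vy=-31.416
  bounce: vy ← 0.59·31.416 = 18.535
Arc 2: start y=0.000, vy=18.535 → t=3.707, apex=17.178, x_land=79.938, impact vy=-18.535
  bounce: vy ← 0.59·18.535 = 10.936
Arc 3: start y=0.000, vy=10.936 → t=2.187, apex=5.980, x_land=98.682, impact vy=-10.936
  bounce: vy ← 0.59·10.936 = 6.452
Arc 4: start y=0.000, vy=6.452 → t=1.290, apex=2.081, x_land=109.741, impact vy=-6.452
  bounce: vy ← 0.59·6.452 = 3.807
Arc 5: start y=0.000, vy=3.807 → t=0.761, apex=0.725, x_land=116.265, impact vy=-3.807
  bounce: vy ← 0.59·3.807 = 2.246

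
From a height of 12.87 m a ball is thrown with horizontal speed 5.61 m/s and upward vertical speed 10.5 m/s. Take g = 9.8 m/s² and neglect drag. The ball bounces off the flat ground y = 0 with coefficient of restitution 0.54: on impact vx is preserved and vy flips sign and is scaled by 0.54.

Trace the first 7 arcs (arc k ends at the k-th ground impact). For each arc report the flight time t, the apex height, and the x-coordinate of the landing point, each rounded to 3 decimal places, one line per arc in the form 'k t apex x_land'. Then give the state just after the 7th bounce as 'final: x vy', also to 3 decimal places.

1 3.014 18.495 16.910
2 2.098 5.393 28.681
3 1.133 1.573 35.037
4 0.612 0.459 38.470
5 0.330 0.134 40.323
6 0.178 0.039 41.324
7 0.096 0.011 41.865
final: 41.865 0.255

Arc 1: start y=12.870, vy=10.500 → t=3.014, apex=18.495, x_land=16.910, impact vy=-19.039
  bounce: vy ← 0.54·19.039 = 10.281
Arc 2: start y=0.000, vy=10.281 → t=2.098, apex=5.393, x_land=28.681, impact vy=-10.281
  bounce: vy ← 0.54·10.281 = 5.552
Arc 3: start y=0.000, vy=5.552 → t=1.133, apex=1.573, x_land=35.037, impact vy=-5.552
  bounce: vy ← 0.54·5.552 = 2.998
Arc 4: start y=0.000, vy=2.998 → t=0.612, apex=0.459, x_land=38.470, impact vy=-2.998
  bounce: vy ← 0.54·2.998 = 1.619
Arc 5: start y=0.000, vy=1.619 → t=0.330, apex=0.134, x_land=40.323, impact vy=-1.619
  bounce: vy ← 0.54·1.619 = 0.874
Arc 6: start y=0.000, vy=0.874 → t=0.178, apex=0.039, x_land=41.324, impact vy=-0.874
  bounce: vy ← 0.54·0.874 = 0.472
Arc 7: start y=0.000, vy=0.472 → t=0.096, apex=0.011, x_land=41.865, impact vy=-0.472
  bounce: vy ← 0.54·0.472 = 0.255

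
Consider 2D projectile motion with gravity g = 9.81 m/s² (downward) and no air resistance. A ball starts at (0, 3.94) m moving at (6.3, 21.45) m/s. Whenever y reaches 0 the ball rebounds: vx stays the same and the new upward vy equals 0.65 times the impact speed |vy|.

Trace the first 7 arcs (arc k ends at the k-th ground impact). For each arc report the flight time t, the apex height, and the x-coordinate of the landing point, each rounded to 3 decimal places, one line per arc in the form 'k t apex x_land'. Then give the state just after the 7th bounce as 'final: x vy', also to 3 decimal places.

Arc 1: start y=3.940, vy=21.450 → t=4.550, apex=27.391, x_land=28.663, impact vy=-23.182
  bounce: vy ← 0.65·23.182 = 15.068
Arc 2: start y=0.000, vy=15.068 → t=3.072, apex=11.573, x_land=48.017, impact vy=-15.068
  bounce: vy ← 0.65·15.068 = 9.794
Arc 3: start y=0.000, vy=9.794 → t=1.997, apex=4.889, x_land=60.596, impact vy=-9.794
  bounce: vy ← 0.65·9.794 = 6.366
Arc 4: start y=0.000, vy=6.366 → t=1.298, apex=2.066, x_land=68.773, impact vy=-6.366
  bounce: vy ← 0.65·6.366 = 4.138
Arc 5: start y=0.000, vy=4.138 → t=0.844, apex=0.873, x_land=74.089, impact vy=-4.138
  bounce: vy ← 0.65·4.138 = 2.690
Arc 6: start y=0.000, vy=2.690 → t=0.548, apex=0.369, x_land=77.543, impact vy=-2.690
  bounce: vy ← 0.65·2.690 = 1.748
Arc 7: start y=0.000, vy=1.748 → t=0.356, apex=0.156, x_land=79.789, impact vy=-1.748
  bounce: vy ← 0.65·1.748 = 1.136

1 4.550 27.391 28.663
2 3.072 11.573 48.017
3 1.997 4.889 60.596
4 1.298 2.066 68.773
5 0.844 0.873 74.089
6 0.548 0.369 77.543
7 0.356 0.156 79.789
final: 79.789 1.136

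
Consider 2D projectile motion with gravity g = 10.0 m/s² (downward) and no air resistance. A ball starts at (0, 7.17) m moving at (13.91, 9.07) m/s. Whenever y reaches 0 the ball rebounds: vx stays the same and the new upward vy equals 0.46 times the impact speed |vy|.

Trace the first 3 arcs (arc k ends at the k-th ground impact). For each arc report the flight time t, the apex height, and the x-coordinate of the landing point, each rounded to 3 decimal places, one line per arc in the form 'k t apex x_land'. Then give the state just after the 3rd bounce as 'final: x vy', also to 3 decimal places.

Arc 1: start y=7.170, vy=9.070 → t=2.409, apex=11.283, x_land=33.512, impact vy=-15.022
  bounce: vy ← 0.46·15.022 = 6.910
Arc 2: start y=0.000, vy=6.910 → t=1.382, apex=2.388, x_land=52.736, impact vy=-6.910
  bounce: vy ← 0.46·6.910 = 3.179
Arc 3: start y=0.000, vy=3.179 → t=0.636, apex=0.505, x_land=61.579, impact vy=-3.179
  bounce: vy ← 0.46·3.179 = 1.462

1 2.409 11.283 33.512
2 1.382 2.388 52.736
3 0.636 0.505 61.579
final: 61.579 1.462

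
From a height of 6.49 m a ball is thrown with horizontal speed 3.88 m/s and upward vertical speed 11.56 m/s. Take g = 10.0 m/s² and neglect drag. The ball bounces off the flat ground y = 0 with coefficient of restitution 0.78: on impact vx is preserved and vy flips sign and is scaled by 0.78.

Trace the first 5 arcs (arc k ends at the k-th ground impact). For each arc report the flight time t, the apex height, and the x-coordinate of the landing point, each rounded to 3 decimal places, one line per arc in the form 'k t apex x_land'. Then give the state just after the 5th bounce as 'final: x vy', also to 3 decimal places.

1 2.779 13.172 10.783
2 2.532 8.014 20.607
3 1.975 4.876 28.270
4 1.540 2.966 34.247
5 1.202 1.805 38.909
final: 38.909 4.686

Arc 1: start y=6.490, vy=11.560 → t=2.779, apex=13.172, x_land=10.783, impact vy=-16.231
  bounce: vy ← 0.78·16.231 = 12.660
Arc 2: start y=0.000, vy=12.660 → t=2.532, apex=8.014, x_land=20.607, impact vy=-12.660
  bounce: vy ← 0.78·12.660 = 9.875
Arc 3: start y=0.000, vy=9.875 → t=1.975, apex=4.876, x_land=28.270, impact vy=-9.875
  bounce: vy ← 0.78·9.875 = 7.702
Arc 4: start y=0.000, vy=7.702 → t=1.540, apex=2.966, x_land=34.247, impact vy=-7.702
  bounce: vy ← 0.78·7.702 = 6.008
Arc 5: start y=0.000, vy=6.008 → t=1.202, apex=1.805, x_land=38.909, impact vy=-6.008
  bounce: vy ← 0.78·6.008 = 4.686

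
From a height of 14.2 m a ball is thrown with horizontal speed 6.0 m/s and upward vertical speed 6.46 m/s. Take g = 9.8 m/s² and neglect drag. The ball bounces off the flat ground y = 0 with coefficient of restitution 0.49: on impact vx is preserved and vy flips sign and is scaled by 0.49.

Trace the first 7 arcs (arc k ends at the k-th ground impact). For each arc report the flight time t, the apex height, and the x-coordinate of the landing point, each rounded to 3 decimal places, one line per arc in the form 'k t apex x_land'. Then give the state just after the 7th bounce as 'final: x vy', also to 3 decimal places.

Arc 1: start y=14.200, vy=6.460 → t=2.485, apex=16.329, x_land=14.908, impact vy=-17.890
  bounce: vy ← 0.49·17.890 = 8.766
Arc 2: start y=0.000, vy=8.766 → t=1.789, apex=3.921, x_land=25.642, impact vy=-8.766
  bounce: vy ← 0.49·8.766 = 4.295
Arc 3: start y=0.000, vy=4.295 → t=0.877, apex=0.941, x_land=30.902, impact vy=-4.295
  bounce: vy ← 0.49·4.295 = 2.105
Arc 4: start y=0.000, vy=2.105 → t=0.430, apex=0.226, x_land=33.479, impact vy=-2.105
  bounce: vy ← 0.49·2.105 = 1.031
Arc 5: start y=0.000, vy=1.031 → t=0.210, apex=0.054, x_land=34.742, impact vy=-1.031
  bounce: vy ← 0.49·1.031 = 0.505
Arc 6: start y=0.000, vy=0.505 → t=0.103, apex=0.013, x_land=35.361, impact vy=-0.505
  bounce: vy ← 0.49·0.505 = 0.248
Arc 7: start y=0.000, vy=0.248 → t=0.051, apex=0.003, x_land=35.664, impact vy=-0.248
  bounce: vy ← 0.49·0.248 = 0.121

1 2.485 16.329 14.908
2 1.789 3.921 25.642
3 0.877 0.941 30.902
4 0.430 0.226 33.479
5 0.210 0.054 34.742
6 0.103 0.013 35.361
7 0.051 0.003 35.664
final: 35.664 0.121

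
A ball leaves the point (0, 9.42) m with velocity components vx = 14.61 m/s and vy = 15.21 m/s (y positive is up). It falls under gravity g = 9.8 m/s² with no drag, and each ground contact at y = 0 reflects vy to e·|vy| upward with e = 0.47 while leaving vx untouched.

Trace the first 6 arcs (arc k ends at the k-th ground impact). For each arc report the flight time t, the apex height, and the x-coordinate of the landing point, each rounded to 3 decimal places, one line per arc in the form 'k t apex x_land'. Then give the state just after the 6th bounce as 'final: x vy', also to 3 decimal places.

1 3.633 21.223 53.081
2 1.956 4.688 81.663
3 0.919 1.036 95.096
4 0.432 0.229 101.410
5 0.203 0.051 104.377
6 0.095 0.011 105.772
final: 105.772 0.220

Arc 1: start y=9.420, vy=15.210 → t=3.633, apex=21.223, x_land=53.081, impact vy=-20.395
  bounce: vy ← 0.47·20.395 = 9.586
Arc 2: start y=0.000, vy=9.586 → t=1.956, apex=4.688, x_land=81.663, impact vy=-9.586
  bounce: vy ← 0.47·9.586 = 4.505
Arc 3: start y=0.000, vy=4.505 → t=0.919, apex=1.036, x_land=95.096, impact vy=-4.505
  bounce: vy ← 0.47·4.505 = 2.118
Arc 4: start y=0.000, vy=2.118 → t=0.432, apex=0.229, x_land=101.410, impact vy=-2.118
  bounce: vy ← 0.47·2.118 = 0.995
Arc 5: start y=0.000, vy=0.995 → t=0.203, apex=0.051, x_land=104.377, impact vy=-0.995
  bounce: vy ← 0.47·0.995 = 0.468
Arc 6: start y=0.000, vy=0.468 → t=0.095, apex=0.011, x_land=105.772, impact vy=-0.468
  bounce: vy ← 0.47·0.468 = 0.220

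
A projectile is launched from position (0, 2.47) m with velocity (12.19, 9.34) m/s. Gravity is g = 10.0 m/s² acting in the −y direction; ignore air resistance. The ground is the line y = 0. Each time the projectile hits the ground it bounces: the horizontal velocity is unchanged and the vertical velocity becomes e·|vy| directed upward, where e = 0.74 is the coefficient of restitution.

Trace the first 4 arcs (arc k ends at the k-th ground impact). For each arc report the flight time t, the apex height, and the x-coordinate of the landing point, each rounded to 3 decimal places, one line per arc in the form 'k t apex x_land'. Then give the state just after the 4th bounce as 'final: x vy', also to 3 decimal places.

Arc 1: start y=2.470, vy=9.340 → t=2.103, apex=6.832, x_land=25.635, impact vy=-11.689
  bounce: vy ← 0.74·11.689 = 8.650
Arc 2: start y=0.000, vy=8.650 → t=1.730, apex=3.741, x_land=46.723, impact vy=-8.650
  bounce: vy ← 0.74·8.650 = 6.401
Arc 3: start y=0.000, vy=6.401 → t=1.280, apex=2.049, x_land=62.329, impact vy=-6.401
  bounce: vy ← 0.74·6.401 = 4.737
Arc 4: start y=0.000, vy=4.737 → t=0.947, apex=1.122, x_land=73.877, impact vy=-4.737
  bounce: vy ← 0.74·4.737 = 3.505

1 2.103 6.832 25.635
2 1.730 3.741 46.723
3 1.280 2.049 62.329
4 0.947 1.122 73.877
final: 73.877 3.505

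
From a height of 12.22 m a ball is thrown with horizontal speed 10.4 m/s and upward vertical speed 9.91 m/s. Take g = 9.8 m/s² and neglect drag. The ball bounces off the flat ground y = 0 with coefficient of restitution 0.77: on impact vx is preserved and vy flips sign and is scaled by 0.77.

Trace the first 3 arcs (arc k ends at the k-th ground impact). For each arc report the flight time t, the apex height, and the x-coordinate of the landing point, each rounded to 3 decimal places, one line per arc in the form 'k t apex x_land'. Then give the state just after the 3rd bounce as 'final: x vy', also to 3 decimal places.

1 2.886 17.231 30.019
2 2.888 10.216 60.053
3 2.224 6.057 83.178
final: 83.178 8.390

Arc 1: start y=12.220, vy=9.910 → t=2.886, apex=17.231, x_land=30.019, impact vy=-18.377
  bounce: vy ← 0.77·18.377 = 14.150
Arc 2: start y=0.000, vy=14.150 → t=2.888, apex=10.216, x_land=60.053, impact vy=-14.150
  bounce: vy ← 0.77·14.150 = 10.896
Arc 3: start y=0.000, vy=10.896 → t=2.224, apex=6.057, x_land=83.178, impact vy=-10.896
  bounce: vy ← 0.77·10.896 = 8.390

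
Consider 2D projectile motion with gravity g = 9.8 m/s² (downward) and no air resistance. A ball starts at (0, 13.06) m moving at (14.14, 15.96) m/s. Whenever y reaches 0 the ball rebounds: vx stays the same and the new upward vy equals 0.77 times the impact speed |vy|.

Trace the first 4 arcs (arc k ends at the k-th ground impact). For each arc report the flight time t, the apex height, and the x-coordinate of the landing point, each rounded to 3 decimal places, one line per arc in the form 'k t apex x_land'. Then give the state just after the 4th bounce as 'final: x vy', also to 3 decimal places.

1 3.935 26.056 55.635
2 3.551 15.449 105.849
3 2.734 9.159 144.514
4 2.106 5.431 174.286
final: 174.286 7.944

Arc 1: start y=13.060, vy=15.960 → t=3.935, apex=26.056, x_land=55.635, impact vy=-22.599
  bounce: vy ← 0.77·22.599 = 17.401
Arc 2: start y=0.000, vy=17.401 → t=3.551, apex=15.449, x_land=105.849, impact vy=-17.401
  bounce: vy ← 0.77·17.401 = 13.399
Arc 3: start y=0.000, vy=13.399 → t=2.734, apex=9.159, x_land=144.514, impact vy=-13.399
  bounce: vy ← 0.77·13.399 = 10.317
Arc 4: start y=0.000, vy=10.317 → t=2.106, apex=5.431, x_land=174.286, impact vy=-10.317
  bounce: vy ← 0.77·10.317 = 7.944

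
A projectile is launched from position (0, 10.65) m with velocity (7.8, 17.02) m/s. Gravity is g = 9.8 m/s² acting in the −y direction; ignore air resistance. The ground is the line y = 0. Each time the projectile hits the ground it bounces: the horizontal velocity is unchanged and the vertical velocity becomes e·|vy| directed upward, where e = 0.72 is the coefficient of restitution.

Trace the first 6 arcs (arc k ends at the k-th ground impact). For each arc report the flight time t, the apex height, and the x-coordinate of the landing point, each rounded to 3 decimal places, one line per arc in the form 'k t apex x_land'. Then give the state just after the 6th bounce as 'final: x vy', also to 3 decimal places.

Arc 1: start y=10.650, vy=17.020 → t=4.015, apex=25.430, x_land=31.316, impact vy=-22.325
  bounce: vy ← 0.72·22.325 = 16.074
Arc 2: start y=0.000, vy=16.074 → t=3.280, apex=13.183, x_land=56.903, impact vy=-16.074
  bounce: vy ← 0.72·16.074 = 11.573
Arc 3: start y=0.000, vy=11.573 → t=2.362, apex=6.834, x_land=75.326, impact vy=-11.573
  bounce: vy ← 0.72·11.573 = 8.333
Arc 4: start y=0.000, vy=8.333 → t=1.701, apex=3.543, x_land=88.591, impact vy=-8.333
  bounce: vy ← 0.72·8.333 = 6.000
Arc 5: start y=0.000, vy=6.000 → t=1.224, apex=1.837, x_land=98.141, impact vy=-6.000
  bounce: vy ← 0.72·6.000 = 4.320
Arc 6: start y=0.000, vy=4.320 → t=0.882, apex=0.952, x_land=105.018, impact vy=-4.320
  bounce: vy ← 0.72·4.320 = 3.110

1 4.015 25.430 31.316
2 3.280 13.183 56.903
3 2.362 6.834 75.326
4 1.701 3.543 88.591
5 1.224 1.837 98.141
6 0.882 0.952 105.018
final: 105.018 3.110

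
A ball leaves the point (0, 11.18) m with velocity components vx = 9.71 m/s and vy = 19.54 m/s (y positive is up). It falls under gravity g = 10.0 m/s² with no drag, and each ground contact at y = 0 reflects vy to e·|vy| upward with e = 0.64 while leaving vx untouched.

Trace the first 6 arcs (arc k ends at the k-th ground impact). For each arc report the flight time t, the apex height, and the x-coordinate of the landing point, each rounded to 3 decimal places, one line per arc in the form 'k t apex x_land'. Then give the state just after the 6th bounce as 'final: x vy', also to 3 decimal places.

1 4.415 30.271 42.865
2 3.149 12.399 73.446
3 2.016 5.079 93.018
4 1.290 2.080 105.544
5 0.826 0.852 113.561
6 0.528 0.349 118.691
final: 118.691 1.691

Arc 1: start y=11.180, vy=19.540 → t=4.415, apex=30.271, x_land=42.865, impact vy=-24.605
  bounce: vy ← 0.64·24.605 = 15.747
Arc 2: start y=0.000, vy=15.747 → t=3.149, apex=12.399, x_land=73.446, impact vy=-15.747
  bounce: vy ← 0.64·15.747 = 10.078
Arc 3: start y=0.000, vy=10.078 → t=2.016, apex=5.079, x_land=93.018, impact vy=-10.078
  bounce: vy ← 0.64·10.078 = 6.450
Arc 4: start y=0.000, vy=6.450 → t=1.290, apex=2.080, x_land=105.544, impact vy=-6.450
  bounce: vy ← 0.64·6.450 = 4.128
Arc 5: start y=0.000, vy=4.128 → t=0.826, apex=0.852, x_land=113.561, impact vy=-4.128
  bounce: vy ← 0.64·4.128 = 2.642
Arc 6: start y=0.000, vy=2.642 → t=0.528, apex=0.349, x_land=118.691, impact vy=-2.642
  bounce: vy ← 0.64·2.642 = 1.691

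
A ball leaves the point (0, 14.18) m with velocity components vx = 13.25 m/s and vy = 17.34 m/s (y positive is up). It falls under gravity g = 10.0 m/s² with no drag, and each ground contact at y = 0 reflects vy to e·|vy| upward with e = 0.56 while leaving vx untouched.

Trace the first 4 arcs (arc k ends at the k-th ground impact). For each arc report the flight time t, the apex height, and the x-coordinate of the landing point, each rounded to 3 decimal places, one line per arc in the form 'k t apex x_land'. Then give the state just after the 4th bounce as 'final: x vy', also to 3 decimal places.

1 4.151 29.214 55.003
2 2.707 9.161 90.874
3 1.516 2.873 110.962
4 0.849 0.901 122.211
final: 122.211 2.377

Arc 1: start y=14.180, vy=17.340 → t=4.151, apex=29.214, x_land=55.003, impact vy=-24.172
  bounce: vy ← 0.56·24.172 = 13.536
Arc 2: start y=0.000, vy=13.536 → t=2.707, apex=9.161, x_land=90.874, impact vy=-13.536
  bounce: vy ← 0.56·13.536 = 7.580
Arc 3: start y=0.000, vy=7.580 → t=1.516, apex=2.873, x_land=110.962, impact vy=-7.580
  bounce: vy ← 0.56·7.580 = 4.245
Arc 4: start y=0.000, vy=4.245 → t=0.849, apex=0.901, x_land=122.211, impact vy=-4.245
  bounce: vy ← 0.56·4.245 = 2.377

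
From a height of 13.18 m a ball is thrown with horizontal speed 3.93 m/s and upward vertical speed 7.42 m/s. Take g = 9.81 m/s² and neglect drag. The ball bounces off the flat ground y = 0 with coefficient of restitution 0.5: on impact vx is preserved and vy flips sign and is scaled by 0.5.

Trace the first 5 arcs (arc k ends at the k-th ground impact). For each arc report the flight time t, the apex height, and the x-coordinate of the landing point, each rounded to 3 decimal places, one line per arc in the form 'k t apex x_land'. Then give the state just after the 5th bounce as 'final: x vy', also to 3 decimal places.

Arc 1: start y=13.180, vy=7.420 → t=2.562, apex=15.986, x_land=10.067, impact vy=-17.710
  bounce: vy ← 0.5·17.710 = 8.855
Arc 2: start y=0.000, vy=8.855 → t=1.805, apex=3.997, x_land=17.162, impact vy=-8.855
  bounce: vy ← 0.5·8.855 = 4.428
Arc 3: start y=0.000, vy=4.428 → t=0.903, apex=0.999, x_land=20.710, impact vy=-4.428
  bounce: vy ← 0.5·4.428 = 2.214
Arc 4: start y=0.000, vy=2.214 → t=0.451, apex=0.250, x_land=22.483, impact vy=-2.214
  bounce: vy ← 0.5·2.214 = 1.107
Arc 5: start y=0.000, vy=1.107 → t=0.226, apex=0.062, x_land=23.370, impact vy=-1.107
  bounce: vy ← 0.5·1.107 = 0.553

1 2.562 15.986 10.067
2 1.805 3.997 17.162
3 0.903 0.999 20.710
4 0.451 0.250 22.483
5 0.226 0.062 23.370
final: 23.370 0.553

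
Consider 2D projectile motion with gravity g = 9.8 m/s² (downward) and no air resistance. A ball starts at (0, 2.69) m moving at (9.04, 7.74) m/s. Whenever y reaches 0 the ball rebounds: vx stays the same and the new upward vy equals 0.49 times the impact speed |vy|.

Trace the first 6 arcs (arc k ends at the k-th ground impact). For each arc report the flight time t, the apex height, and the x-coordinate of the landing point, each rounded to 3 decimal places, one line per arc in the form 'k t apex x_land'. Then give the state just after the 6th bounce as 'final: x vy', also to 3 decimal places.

1 1.873 5.747 16.930
2 1.061 1.380 26.523
3 0.520 0.331 31.225
4 0.255 0.080 33.528
5 0.125 0.019 34.657
6 0.061 0.005 35.210
final: 35.210 0.147

Arc 1: start y=2.690, vy=7.740 → t=1.873, apex=5.747, x_land=16.930, impact vy=-10.613
  bounce: vy ← 0.49·10.613 = 5.200
Arc 2: start y=0.000, vy=5.200 → t=1.061, apex=1.380, x_land=26.523, impact vy=-5.200
  bounce: vy ← 0.49·5.200 = 2.548
Arc 3: start y=0.000, vy=2.548 → t=0.520, apex=0.331, x_land=31.225, impact vy=-2.548
  bounce: vy ← 0.49·2.548 = 1.249
Arc 4: start y=0.000, vy=1.249 → t=0.255, apex=0.080, x_land=33.528, impact vy=-1.249
  bounce: vy ← 0.49·1.249 = 0.612
Arc 5: start y=0.000, vy=0.612 → t=0.125, apex=0.019, x_land=34.657, impact vy=-0.612
  bounce: vy ← 0.49·0.612 = 0.300
Arc 6: start y=0.000, vy=0.300 → t=0.061, apex=0.005, x_land=35.210, impact vy=-0.300
  bounce: vy ← 0.49·0.300 = 0.147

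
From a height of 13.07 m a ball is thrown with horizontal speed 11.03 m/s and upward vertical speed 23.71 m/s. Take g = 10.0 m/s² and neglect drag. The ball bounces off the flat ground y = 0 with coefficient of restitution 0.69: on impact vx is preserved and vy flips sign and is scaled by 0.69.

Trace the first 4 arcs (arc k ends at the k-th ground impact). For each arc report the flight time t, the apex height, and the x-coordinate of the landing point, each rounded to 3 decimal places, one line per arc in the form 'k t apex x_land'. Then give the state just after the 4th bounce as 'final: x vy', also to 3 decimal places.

1 5.241 41.178 57.806
2 3.960 19.605 101.488
3 2.733 9.334 131.629
4 1.885 4.444 152.426
final: 152.426 6.505

Arc 1: start y=13.070, vy=23.710 → t=5.241, apex=41.178, x_land=57.806, impact vy=-28.698
  bounce: vy ← 0.69·28.698 = 19.801
Arc 2: start y=0.000, vy=19.801 → t=3.960, apex=19.605, x_land=101.488, impact vy=-19.801
  bounce: vy ← 0.69·19.801 = 13.663
Arc 3: start y=0.000, vy=13.663 → t=2.733, apex=9.334, x_land=131.629, impact vy=-13.663
  bounce: vy ← 0.69·13.663 = 9.427
Arc 4: start y=0.000, vy=9.427 → t=1.885, apex=4.444, x_land=152.426, impact vy=-9.427
  bounce: vy ← 0.69·9.427 = 6.505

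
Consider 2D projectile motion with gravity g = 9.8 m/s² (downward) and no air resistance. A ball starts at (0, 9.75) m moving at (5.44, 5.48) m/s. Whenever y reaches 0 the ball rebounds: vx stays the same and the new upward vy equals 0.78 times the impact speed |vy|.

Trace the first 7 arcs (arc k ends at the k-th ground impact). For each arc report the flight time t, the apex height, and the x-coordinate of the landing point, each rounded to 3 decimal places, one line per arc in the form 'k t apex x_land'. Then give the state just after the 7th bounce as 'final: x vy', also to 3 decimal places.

1 2.077 11.282 11.297
2 2.367 6.864 24.174
3 1.846 4.176 34.218
4 1.440 2.541 42.052
5 1.123 1.546 48.163
6 0.876 0.940 52.930
7 0.683 0.572 56.648
final: 56.648 2.612

Arc 1: start y=9.750, vy=5.480 → t=2.077, apex=11.282, x_land=11.297, impact vy=-14.870
  bounce: vy ← 0.78·14.870 = 11.599
Arc 2: start y=0.000, vy=11.599 → t=2.367, apex=6.864, x_land=24.174, impact vy=-11.599
  bounce: vy ← 0.78·11.599 = 9.047
Arc 3: start y=0.000, vy=9.047 → t=1.846, apex=4.176, x_land=34.218, impact vy=-9.047
  bounce: vy ← 0.78·9.047 = 7.057
Arc 4: start y=0.000, vy=7.057 → t=1.440, apex=2.541, x_land=42.052, impact vy=-7.057
  bounce: vy ← 0.78·7.057 = 5.504
Arc 5: start y=0.000, vy=5.504 → t=1.123, apex=1.546, x_land=48.163, impact vy=-5.504
  bounce: vy ← 0.78·5.504 = 4.293
Arc 6: start y=0.000, vy=4.293 → t=0.876, apex=0.940, x_land=52.930, impact vy=-4.293
  bounce: vy ← 0.78·4.293 = 3.349
Arc 7: start y=0.000, vy=3.349 → t=0.683, apex=0.572, x_land=56.648, impact vy=-3.349
  bounce: vy ← 0.78·3.349 = 2.612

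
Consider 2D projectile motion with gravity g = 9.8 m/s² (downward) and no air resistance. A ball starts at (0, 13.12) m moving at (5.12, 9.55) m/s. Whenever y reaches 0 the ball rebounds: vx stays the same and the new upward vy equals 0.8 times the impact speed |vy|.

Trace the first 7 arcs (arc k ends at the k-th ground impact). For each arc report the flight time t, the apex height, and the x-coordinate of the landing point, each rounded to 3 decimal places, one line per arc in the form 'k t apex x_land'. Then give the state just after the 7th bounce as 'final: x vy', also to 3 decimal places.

Arc 1: start y=13.120, vy=9.550 → t=2.879, apex=17.773, x_land=14.741, impact vy=-18.664
  bounce: vy ← 0.8·18.664 = 14.931
Arc 2: start y=0.000, vy=14.931 → t=3.047, apex=11.375, x_land=30.342, impact vy=-14.931
  bounce: vy ← 0.8·14.931 = 11.945
Arc 3: start y=0.000, vy=11.945 → t=2.438, apex=7.280, x_land=42.824, impact vy=-11.945
  bounce: vy ← 0.8·11.945 = 9.556
Arc 4: start y=0.000, vy=9.556 → t=1.950, apex=4.659, x_land=52.809, impact vy=-9.556
  bounce: vy ← 0.8·9.556 = 7.645
Arc 5: start y=0.000, vy=7.645 → t=1.560, apex=2.982, x_land=60.797, impact vy=-7.645
  bounce: vy ← 0.8·7.645 = 6.116
Arc 6: start y=0.000, vy=6.116 → t=1.248, apex=1.908, x_land=67.188, impact vy=-6.116
  bounce: vy ← 0.8·6.116 = 4.893
Arc 7: start y=0.000, vy=4.893 → t=0.999, apex=1.221, x_land=72.300, impact vy=-4.893
  bounce: vy ← 0.8·4.893 = 3.914

1 2.879 17.773 14.741
2 3.047 11.375 30.342
3 2.438 7.280 42.824
4 1.950 4.659 52.809
5 1.560 2.982 60.797
6 1.248 1.908 67.188
7 0.999 1.221 72.300
final: 72.300 3.914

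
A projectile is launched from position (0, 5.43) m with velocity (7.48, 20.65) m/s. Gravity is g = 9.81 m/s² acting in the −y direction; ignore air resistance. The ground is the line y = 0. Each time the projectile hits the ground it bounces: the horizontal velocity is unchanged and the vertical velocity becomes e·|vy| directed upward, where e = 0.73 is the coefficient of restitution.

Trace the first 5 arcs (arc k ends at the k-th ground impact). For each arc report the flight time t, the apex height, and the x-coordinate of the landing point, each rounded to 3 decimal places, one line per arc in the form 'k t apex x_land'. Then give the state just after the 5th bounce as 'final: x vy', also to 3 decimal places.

1 4.458 27.164 33.348
2 3.436 14.476 59.048
3 2.508 7.714 77.809
4 1.831 4.111 91.505
5 1.337 2.191 101.502
final: 101.502 4.786

Arc 1: start y=5.430, vy=20.650 → t=4.458, apex=27.164, x_land=33.348, impact vy=-23.086
  bounce: vy ← 0.73·23.086 = 16.853
Arc 2: start y=0.000, vy=16.853 → t=3.436, apex=14.476, x_land=59.048, impact vy=-16.853
  bounce: vy ← 0.73·16.853 = 12.302
Arc 3: start y=0.000, vy=12.302 → t=2.508, apex=7.714, x_land=77.809, impact vy=-12.302
  bounce: vy ← 0.73·12.302 = 8.981
Arc 4: start y=0.000, vy=8.981 → t=1.831, apex=4.111, x_land=91.505, impact vy=-8.981
  bounce: vy ← 0.73·8.981 = 6.556
Arc 5: start y=0.000, vy=6.556 → t=1.337, apex=2.191, x_land=101.502, impact vy=-6.556
  bounce: vy ← 0.73·6.556 = 4.786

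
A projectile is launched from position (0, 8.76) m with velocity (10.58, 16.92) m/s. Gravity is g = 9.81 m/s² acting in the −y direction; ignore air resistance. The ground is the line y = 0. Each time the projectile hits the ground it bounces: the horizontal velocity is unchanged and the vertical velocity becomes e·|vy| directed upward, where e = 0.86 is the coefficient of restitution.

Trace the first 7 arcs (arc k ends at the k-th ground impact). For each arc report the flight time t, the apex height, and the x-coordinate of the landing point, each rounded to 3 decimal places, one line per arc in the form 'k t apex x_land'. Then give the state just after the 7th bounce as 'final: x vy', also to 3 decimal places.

1 3.907 23.352 41.333
2 3.753 17.271 81.038
3 3.227 12.773 115.185
4 2.776 9.447 144.552
5 2.387 6.987 169.807
6 2.053 5.168 191.526
7 1.765 3.822 210.205
final: 210.205 7.447

Arc 1: start y=8.760, vy=16.920 → t=3.907, apex=23.352, x_land=41.333, impact vy=-21.405
  bounce: vy ← 0.86·21.405 = 18.408
Arc 2: start y=0.000, vy=18.408 → t=3.753, apex=17.271, x_land=81.038, impact vy=-18.408
  bounce: vy ← 0.86·18.408 = 15.831
Arc 3: start y=0.000, vy=15.831 → t=3.227, apex=12.773, x_land=115.185, impact vy=-15.831
  bounce: vy ← 0.86·15.831 = 13.615
Arc 4: start y=0.000, vy=13.615 → t=2.776, apex=9.447, x_land=144.552, impact vy=-13.615
  bounce: vy ← 0.86·13.615 = 11.708
Arc 5: start y=0.000, vy=11.708 → t=2.387, apex=6.987, x_land=169.807, impact vy=-11.708
  bounce: vy ← 0.86·11.708 = 10.069
Arc 6: start y=0.000, vy=10.069 → t=2.053, apex=5.168, x_land=191.526, impact vy=-10.069
  bounce: vy ← 0.86·10.069 = 8.660
Arc 7: start y=0.000, vy=8.660 → t=1.765, apex=3.822, x_land=210.205, impact vy=-8.660
  bounce: vy ← 0.86·8.660 = 7.447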